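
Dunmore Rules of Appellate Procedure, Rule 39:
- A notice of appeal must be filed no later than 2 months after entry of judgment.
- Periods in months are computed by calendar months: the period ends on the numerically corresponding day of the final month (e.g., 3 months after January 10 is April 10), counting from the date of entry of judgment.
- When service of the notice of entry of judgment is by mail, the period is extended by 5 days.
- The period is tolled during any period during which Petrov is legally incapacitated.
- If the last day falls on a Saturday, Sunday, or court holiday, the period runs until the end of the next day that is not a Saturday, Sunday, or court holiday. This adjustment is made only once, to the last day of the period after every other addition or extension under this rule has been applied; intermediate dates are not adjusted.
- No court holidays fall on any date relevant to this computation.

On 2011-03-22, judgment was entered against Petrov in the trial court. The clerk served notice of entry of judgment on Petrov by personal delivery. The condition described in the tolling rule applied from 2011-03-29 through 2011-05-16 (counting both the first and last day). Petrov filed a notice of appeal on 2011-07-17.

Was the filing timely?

No

2 months after 2011-03-22 is May 22, 2011.
Service was not by mail, so no mail extension applies.
From March 29, 2011 through May 16, 2011 inclusive is 49 days; tolling adds 49 days: May 22, 2011 + 49 days = July 10, 2011.
July 10, 2011 is Sunday. The next qualifying day is July 11, 2011.
The deadline is July 11, 2011; the filing on July 17, 2011 is after that date.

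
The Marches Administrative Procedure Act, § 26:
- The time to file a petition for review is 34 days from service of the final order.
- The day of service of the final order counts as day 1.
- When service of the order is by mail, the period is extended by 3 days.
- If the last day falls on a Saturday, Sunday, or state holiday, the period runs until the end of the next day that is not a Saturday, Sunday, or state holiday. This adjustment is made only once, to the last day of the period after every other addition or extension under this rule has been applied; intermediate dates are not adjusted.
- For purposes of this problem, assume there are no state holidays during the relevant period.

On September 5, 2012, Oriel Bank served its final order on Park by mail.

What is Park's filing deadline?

Counting September 5, 2012 as day 1, day 34 is October 8, 2012.
Service was by mail, adding 3 days: October 8, 2012 + 3 days = October 11, 2012.
October 11, 2012 is a Thursday and not a state holiday, so no extension applies.

October 11, 2012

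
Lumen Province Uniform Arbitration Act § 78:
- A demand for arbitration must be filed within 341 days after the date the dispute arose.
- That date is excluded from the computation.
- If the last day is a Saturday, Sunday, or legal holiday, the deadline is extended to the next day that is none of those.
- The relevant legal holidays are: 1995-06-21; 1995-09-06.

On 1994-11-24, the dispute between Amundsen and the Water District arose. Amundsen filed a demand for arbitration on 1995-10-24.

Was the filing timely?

341 days after 1994-11-24 is October 31, 1995.
October 31, 1995 is a Tuesday and not a legal holiday, so no extension applies.
The deadline is October 31, 1995; the filing on October 24, 1995 is on or before that date.

Yes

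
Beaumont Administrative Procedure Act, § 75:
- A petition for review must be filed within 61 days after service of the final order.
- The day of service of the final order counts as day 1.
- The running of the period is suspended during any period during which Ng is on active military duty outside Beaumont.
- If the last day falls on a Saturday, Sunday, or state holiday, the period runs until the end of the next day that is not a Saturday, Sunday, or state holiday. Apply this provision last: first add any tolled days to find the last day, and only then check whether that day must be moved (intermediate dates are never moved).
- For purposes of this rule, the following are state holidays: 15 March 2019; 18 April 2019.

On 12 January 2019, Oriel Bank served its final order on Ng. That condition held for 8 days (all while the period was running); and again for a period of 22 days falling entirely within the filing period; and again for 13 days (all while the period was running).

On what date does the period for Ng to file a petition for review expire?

April 25, 2019

Counting 12 January 2019 as day 1, day 61 is March 13, 2019.
Tolling adds 8 days: March 13, 2019 + 8 days = March 21, 2019.
Tolling adds 22 days: March 21, 2019 + 22 days = April 12, 2019.
Tolling adds 13 days: April 12, 2019 + 13 days = April 25, 2019.
April 25, 2019 is a Thursday and not a state holiday, so no extension applies.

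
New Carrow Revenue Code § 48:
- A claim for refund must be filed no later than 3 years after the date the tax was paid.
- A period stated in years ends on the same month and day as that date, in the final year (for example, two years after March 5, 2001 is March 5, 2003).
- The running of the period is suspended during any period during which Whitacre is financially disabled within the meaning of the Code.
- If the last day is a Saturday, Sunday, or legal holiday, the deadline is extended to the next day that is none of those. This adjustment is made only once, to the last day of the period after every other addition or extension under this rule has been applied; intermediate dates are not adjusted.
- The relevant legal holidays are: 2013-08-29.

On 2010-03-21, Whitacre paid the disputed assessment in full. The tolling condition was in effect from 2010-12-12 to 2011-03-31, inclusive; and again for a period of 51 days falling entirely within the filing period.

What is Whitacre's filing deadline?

August 30, 2013

3 years after 2010-03-21 is March 21, 2013.
From December 12, 2010 through March 31, 2011 inclusive is 110 days; tolling adds 110 days: March 21, 2013 + 110 days = July 9, 2013.
Tolling adds 51 days: July 9, 2013 + 51 days = August 29, 2013.
August 29, 2013 is a listed holiday. The next qualifying day is August 30, 2013.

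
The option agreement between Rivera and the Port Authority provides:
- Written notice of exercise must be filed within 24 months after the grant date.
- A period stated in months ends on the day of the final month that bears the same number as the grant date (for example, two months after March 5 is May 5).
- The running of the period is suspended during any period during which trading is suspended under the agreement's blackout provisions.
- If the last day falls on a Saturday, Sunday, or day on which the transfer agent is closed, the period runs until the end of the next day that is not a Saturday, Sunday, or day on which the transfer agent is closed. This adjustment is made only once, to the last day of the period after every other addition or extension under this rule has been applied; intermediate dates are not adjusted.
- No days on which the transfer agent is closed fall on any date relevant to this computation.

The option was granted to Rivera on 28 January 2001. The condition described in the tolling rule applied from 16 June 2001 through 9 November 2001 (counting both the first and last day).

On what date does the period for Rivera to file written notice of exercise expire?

24 months after 28 January 2001 is January 28, 2003.
From June 16, 2001 through November 9, 2001 inclusive is 147 days; tolling adds 147 days: January 28, 2003 + 147 days = June 24, 2003.
June 24, 2003 is a Tuesday and not a day on which the transfer agent is closed, so no extension applies.

June 24, 2003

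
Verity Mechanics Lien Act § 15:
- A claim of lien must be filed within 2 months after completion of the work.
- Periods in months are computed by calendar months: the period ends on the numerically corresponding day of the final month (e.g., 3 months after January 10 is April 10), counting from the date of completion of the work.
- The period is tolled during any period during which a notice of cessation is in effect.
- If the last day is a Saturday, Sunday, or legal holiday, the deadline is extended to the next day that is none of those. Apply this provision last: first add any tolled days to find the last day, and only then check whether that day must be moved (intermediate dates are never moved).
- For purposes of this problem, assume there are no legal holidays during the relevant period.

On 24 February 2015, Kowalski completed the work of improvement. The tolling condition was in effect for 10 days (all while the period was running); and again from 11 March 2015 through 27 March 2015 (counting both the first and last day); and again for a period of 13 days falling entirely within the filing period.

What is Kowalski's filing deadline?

June 3, 2015

2 months after 24 February 2015 is April 24, 2015.
Tolling adds 10 days: April 24, 2015 + 10 days = May 4, 2015.
From March 11, 2015 through March 27, 2015 inclusive is 17 days; tolling adds 17 days: May 4, 2015 + 17 days = May 21, 2015.
Tolling adds 13 days: May 21, 2015 + 13 days = June 3, 2015.
June 3, 2015 is a Wednesday and not a legal holiday, so no extension applies.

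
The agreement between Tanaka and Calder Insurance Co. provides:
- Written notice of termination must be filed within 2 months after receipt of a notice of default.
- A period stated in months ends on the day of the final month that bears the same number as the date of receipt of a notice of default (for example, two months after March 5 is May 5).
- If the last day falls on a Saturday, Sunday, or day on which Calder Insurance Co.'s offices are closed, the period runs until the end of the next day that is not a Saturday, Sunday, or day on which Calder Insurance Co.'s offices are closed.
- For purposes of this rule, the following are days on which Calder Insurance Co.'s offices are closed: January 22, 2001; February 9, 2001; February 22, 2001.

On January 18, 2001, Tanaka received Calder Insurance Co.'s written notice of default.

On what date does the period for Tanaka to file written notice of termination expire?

2 months after January 18, 2001 is March 18, 2001.
March 18, 2001 is Sunday. The next qualifying day is March 19, 2001.

March 19, 2001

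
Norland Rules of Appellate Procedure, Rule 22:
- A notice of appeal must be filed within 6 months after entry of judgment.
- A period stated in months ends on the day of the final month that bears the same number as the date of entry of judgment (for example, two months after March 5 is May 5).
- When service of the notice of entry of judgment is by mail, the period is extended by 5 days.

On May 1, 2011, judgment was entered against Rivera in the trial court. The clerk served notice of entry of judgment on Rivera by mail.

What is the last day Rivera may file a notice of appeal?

November 6, 2011

6 months after May 1, 2011 is November 1, 2011.
Service was by mail, adding 5 days: November 1, 2011 + 5 days = November 6, 2011.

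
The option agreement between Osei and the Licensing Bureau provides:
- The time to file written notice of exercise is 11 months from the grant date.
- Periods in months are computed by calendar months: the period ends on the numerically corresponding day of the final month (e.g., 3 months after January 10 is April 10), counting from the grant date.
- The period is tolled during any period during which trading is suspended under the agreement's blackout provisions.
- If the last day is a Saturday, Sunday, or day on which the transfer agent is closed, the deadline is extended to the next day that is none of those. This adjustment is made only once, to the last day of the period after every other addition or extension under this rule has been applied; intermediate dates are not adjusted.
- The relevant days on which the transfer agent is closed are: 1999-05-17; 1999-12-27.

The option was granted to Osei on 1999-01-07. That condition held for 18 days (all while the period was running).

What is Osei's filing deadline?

11 months after 1999-01-07 is December 7, 1999.
Tolling adds 18 days: December 7, 1999 + 18 days = December 25, 1999.
December 25, 1999 is Saturday; December 26, 1999 is Sunday; December 27, 1999 is a listed holiday. The next qualifying day is December 28, 1999.

December 28, 1999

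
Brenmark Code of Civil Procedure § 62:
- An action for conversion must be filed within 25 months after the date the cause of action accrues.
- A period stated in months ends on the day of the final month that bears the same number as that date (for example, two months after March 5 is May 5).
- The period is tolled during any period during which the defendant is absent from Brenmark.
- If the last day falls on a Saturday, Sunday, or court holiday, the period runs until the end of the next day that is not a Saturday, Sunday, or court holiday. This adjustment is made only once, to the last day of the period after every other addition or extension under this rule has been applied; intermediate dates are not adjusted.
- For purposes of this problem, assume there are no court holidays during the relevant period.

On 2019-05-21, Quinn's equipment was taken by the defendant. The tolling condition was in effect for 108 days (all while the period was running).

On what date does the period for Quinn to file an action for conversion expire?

October 7, 2021

25 months after 2019-05-21 is June 21, 2021.
Tolling adds 108 days: June 21, 2021 + 108 days = October 7, 2021.
October 7, 2021 is a Thursday and not a court holiday, so no extension applies.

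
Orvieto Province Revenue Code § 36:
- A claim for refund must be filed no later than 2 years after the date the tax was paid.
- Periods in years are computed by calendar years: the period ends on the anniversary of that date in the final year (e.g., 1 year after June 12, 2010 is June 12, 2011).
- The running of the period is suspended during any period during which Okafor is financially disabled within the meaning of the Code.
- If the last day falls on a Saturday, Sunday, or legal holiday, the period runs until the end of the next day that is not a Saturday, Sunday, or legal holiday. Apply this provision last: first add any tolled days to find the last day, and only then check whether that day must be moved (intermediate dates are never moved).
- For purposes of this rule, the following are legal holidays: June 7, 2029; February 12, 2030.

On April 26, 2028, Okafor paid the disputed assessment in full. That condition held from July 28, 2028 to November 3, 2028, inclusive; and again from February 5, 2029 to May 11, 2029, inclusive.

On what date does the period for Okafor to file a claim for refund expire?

2 years after April 26, 2028 is April 26, 2030.
From July 28, 2028 through November 3, 2028 inclusive is 99 days; tolling adds 99 days: April 26, 2030 + 99 days = August 3, 2030.
From February 5, 2029 through May 11, 2029 inclusive is 96 days; tolling adds 96 days: August 3, 2030 + 96 days = November 7, 2030.
November 7, 2030 is a Thursday and not a legal holiday, so no extension applies.

November 7, 2030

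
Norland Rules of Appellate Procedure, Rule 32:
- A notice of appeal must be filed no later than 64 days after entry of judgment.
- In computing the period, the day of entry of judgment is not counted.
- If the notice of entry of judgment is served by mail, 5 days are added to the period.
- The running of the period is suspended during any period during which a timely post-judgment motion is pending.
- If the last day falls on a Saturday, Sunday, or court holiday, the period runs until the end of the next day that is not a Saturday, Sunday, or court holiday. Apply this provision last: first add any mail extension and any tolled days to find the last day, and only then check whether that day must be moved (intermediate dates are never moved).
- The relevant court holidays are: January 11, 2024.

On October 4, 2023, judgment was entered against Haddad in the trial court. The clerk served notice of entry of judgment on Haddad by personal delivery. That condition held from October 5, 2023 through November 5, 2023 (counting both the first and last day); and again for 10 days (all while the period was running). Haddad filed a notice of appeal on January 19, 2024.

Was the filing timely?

No

64 days after October 4, 2023 is December 7, 2023.
Service was not by mail, so no mail extension applies.
From October 5, 2023 through November 5, 2023 inclusive is 32 days; tolling adds 32 days: December 7, 2023 + 32 days = January 8, 2024.
Tolling adds 10 days: January 8, 2024 + 10 days = January 18, 2024.
January 18, 2024 is a Thursday and not a court holiday, so no extension applies.
The deadline is January 18, 2024; the filing on January 19, 2024 is after that date.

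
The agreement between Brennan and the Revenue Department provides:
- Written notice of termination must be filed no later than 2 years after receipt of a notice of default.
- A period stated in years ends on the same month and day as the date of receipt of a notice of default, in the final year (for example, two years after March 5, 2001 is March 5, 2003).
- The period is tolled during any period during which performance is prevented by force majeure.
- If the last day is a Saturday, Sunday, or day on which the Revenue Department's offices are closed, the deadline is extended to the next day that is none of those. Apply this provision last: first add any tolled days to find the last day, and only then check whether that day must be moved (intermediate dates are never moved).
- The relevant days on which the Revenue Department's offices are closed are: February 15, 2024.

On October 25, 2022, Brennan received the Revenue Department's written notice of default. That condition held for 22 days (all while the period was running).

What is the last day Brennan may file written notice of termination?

November 18, 2024

2 years after October 25, 2022 is October 25, 2024.
Tolling adds 22 days: October 25, 2024 + 22 days = November 16, 2024.
November 16, 2024 is Saturday; November 17, 2024 is Sunday. The next qualifying day is November 18, 2024.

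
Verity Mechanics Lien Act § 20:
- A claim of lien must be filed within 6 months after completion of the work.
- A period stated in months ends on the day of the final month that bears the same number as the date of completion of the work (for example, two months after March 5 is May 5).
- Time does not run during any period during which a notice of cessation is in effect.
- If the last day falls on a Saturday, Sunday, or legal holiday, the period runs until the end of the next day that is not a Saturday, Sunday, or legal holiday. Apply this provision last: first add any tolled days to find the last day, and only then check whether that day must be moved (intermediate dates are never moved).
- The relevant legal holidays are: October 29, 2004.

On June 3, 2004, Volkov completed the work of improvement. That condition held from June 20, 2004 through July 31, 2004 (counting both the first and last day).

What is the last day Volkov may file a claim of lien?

6 months after June 3, 2004 is December 3, 2004.
From June 20, 2004 through July 31, 2004 inclusive is 42 days; tolling adds 42 days: December 3, 2004 + 42 days = January 14, 2005.
January 14, 2005 is a Friday and not a legal holiday, so no extension applies.

January 14, 2005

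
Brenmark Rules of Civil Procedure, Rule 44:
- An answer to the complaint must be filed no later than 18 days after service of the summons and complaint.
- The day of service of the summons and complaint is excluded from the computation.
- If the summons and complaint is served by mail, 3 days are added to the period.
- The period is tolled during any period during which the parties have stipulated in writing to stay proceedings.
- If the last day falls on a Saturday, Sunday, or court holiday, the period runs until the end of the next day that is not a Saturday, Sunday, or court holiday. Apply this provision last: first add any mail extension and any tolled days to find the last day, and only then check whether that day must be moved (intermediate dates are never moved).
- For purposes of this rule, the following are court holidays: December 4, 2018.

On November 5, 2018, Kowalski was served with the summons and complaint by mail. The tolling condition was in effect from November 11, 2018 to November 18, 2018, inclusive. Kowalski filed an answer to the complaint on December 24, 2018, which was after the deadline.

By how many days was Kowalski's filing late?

19 days

18 days after November 5, 2018 is November 23, 2018.
Service was by mail, adding 3 days: November 23, 2018 + 3 days = November 26, 2018.
From November 11, 2018 through November 18, 2018 inclusive is 8 days; tolling adds 8 days: November 26, 2018 + 8 days = December 4, 2018.
December 4, 2018 is a listed holiday. The next qualifying day is December 5, 2018.
The deadline is December 5, 2018; from December 5, 2018 to December 24, 2018 is 19 days.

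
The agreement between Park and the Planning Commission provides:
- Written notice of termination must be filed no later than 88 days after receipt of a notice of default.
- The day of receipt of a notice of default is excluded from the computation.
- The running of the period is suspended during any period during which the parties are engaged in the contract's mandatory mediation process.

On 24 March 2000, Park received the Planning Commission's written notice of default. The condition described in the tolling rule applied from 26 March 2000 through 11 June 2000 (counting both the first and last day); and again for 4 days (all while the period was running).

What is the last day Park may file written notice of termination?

September 10, 2000

88 days after 24 March 2000 is June 20, 2000.
From March 26, 2000 through June 11, 2000 inclusive is 78 days; tolling adds 78 days: June 20, 2000 + 78 days = September 6, 2000.
Tolling adds 4 days: September 6, 2000 + 4 days = September 10, 2000.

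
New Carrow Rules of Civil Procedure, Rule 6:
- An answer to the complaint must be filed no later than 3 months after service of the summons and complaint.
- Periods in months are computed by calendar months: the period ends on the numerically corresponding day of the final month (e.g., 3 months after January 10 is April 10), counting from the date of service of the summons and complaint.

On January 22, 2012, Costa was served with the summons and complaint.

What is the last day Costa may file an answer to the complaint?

April 22, 2012

3 months after January 22, 2012 is April 22, 2012.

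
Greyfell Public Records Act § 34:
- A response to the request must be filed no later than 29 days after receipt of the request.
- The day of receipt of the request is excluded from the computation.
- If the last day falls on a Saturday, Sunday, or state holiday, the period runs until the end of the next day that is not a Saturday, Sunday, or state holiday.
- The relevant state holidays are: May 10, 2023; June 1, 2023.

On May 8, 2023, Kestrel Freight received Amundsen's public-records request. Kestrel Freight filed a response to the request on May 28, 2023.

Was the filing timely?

29 days after May 8, 2023 is June 6, 2023.
June 6, 2023 is a Tuesday and not a state holiday, so no extension applies.
The deadline is June 6, 2023; the filing on May 28, 2023 is on or before that date.

Yes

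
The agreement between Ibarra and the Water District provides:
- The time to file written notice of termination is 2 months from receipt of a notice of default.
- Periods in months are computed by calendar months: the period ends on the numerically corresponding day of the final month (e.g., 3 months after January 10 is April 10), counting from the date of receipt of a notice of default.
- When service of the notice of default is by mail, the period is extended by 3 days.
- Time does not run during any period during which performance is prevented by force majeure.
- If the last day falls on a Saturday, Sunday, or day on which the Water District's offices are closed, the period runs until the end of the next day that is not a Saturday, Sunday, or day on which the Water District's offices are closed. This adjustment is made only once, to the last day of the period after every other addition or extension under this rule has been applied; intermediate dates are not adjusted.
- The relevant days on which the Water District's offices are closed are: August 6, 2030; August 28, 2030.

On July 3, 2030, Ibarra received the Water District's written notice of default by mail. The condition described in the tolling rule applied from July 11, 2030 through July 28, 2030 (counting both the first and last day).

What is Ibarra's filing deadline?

2 months after July 3, 2030 is September 3, 2030.
Service was by mail, adding 3 days: September 3, 2030 + 3 days = September 6, 2030.
From July 11, 2030 through July 28, 2030 inclusive is 18 days; tolling adds 18 days: September 6, 2030 + 18 days = September 24, 2030.
September 24, 2030 is a Tuesday and not a day on which the Water District's offices are closed, so no extension applies.

September 24, 2030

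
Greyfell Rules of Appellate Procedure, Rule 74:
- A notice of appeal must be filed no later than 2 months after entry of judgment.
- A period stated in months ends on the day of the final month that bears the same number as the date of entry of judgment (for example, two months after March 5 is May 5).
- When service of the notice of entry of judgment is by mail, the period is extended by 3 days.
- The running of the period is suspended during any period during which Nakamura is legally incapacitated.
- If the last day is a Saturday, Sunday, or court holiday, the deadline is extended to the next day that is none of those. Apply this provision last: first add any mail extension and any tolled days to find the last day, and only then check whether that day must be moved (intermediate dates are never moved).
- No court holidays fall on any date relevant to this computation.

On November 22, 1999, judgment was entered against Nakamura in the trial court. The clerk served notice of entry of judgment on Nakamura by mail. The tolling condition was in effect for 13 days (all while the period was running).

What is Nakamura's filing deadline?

February 7, 2000

2 months after November 22, 1999 is January 22, 2000.
Service was by mail, adding 3 days: January 22, 2000 + 3 days = January 25, 2000.
Tolling adds 13 days: January 25, 2000 + 13 days = February 7, 2000.
February 7, 2000 is a Monday and not a court holiday, so no extension applies.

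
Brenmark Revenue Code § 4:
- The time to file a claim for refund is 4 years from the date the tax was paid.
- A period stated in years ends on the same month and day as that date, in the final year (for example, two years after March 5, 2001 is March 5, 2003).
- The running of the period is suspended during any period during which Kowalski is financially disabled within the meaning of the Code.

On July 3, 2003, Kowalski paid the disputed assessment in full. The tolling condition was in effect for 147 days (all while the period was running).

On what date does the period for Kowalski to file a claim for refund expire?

November 27, 2007

4 years after July 3, 2003 is July 3, 2007.
Tolling adds 147 days: July 3, 2007 + 147 days = November 27, 2007.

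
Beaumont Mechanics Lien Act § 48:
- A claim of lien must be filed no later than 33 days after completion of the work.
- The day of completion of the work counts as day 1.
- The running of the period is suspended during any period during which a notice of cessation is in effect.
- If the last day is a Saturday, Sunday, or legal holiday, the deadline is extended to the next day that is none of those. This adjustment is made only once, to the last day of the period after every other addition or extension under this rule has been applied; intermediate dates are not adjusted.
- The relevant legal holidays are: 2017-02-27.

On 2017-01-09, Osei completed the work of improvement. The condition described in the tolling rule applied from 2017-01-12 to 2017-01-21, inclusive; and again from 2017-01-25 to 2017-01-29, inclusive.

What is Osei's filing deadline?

February 28, 2017

Counting 2017-01-09 as day 1, day 33 is February 10, 2017.
From January 12, 2017 through January 21, 2017 inclusive is 10 days; tolling adds 10 days: February 10, 2017 + 10 days = February 20, 2017.
From January 25, 2017 through January 29, 2017 inclusive is 5 days; tolling adds 5 days: February 20, 2017 + 5 days = February 25, 2017.
February 25, 2017 is Saturday; February 26, 2017 is Sunday; February 27, 2017 is a listed holiday. The next qualifying day is February 28, 2017.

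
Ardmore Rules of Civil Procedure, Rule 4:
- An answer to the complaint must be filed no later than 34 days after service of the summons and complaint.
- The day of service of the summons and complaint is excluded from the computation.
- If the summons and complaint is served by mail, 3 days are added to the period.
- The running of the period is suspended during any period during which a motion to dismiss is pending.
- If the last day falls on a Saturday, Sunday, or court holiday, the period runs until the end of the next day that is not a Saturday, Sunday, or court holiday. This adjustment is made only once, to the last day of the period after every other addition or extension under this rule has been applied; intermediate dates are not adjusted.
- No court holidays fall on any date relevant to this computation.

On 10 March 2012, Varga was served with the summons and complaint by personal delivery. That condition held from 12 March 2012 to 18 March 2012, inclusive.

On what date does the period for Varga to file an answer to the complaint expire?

April 20, 2012

34 days after 10 March 2012 is April 13, 2012.
Service was not by mail, so no mail extension applies.
From March 12, 2012 through March 18, 2012 inclusive is 7 days; tolling adds 7 days: April 13, 2012 + 7 days = April 20, 2012.
April 20, 2012 is a Friday and not a court holiday, so no extension applies.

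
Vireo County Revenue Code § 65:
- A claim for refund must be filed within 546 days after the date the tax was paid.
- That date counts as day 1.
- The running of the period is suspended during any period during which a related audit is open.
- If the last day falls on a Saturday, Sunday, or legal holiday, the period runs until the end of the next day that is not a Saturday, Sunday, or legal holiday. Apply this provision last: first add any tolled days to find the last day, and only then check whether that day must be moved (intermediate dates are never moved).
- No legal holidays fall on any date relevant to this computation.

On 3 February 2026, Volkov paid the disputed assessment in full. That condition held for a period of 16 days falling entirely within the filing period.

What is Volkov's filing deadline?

August 18, 2027

Counting 3 February 2026 as day 1, day 546 is August 2, 2027.
Tolling adds 16 days: August 2, 2027 + 16 days = August 18, 2027.
August 18, 2027 is a Wednesday and not a legal holiday, so no extension applies.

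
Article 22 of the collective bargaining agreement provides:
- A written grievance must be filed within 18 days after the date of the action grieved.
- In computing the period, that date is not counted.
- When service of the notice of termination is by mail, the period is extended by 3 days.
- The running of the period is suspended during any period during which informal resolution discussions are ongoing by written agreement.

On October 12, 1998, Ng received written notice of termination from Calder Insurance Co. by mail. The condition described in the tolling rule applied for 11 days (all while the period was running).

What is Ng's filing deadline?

18 days after October 12, 1998 is October 30, 1998.
Service was by mail, adding 3 days: October 30, 1998 + 3 days = November 2, 1998.
Tolling adds 11 days: November 2, 1998 + 11 days = November 13, 1998.

November 13, 1998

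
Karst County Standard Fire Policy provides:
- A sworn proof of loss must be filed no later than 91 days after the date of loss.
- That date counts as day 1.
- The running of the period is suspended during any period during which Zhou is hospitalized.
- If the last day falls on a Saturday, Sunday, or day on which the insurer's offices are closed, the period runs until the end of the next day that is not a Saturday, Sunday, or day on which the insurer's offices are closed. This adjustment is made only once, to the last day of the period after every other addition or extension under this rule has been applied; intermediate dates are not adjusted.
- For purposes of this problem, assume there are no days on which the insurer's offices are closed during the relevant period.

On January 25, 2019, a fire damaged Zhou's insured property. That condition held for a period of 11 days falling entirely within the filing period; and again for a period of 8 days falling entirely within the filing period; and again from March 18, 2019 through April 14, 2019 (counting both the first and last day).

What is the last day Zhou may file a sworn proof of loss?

Counting January 25, 2019 as day 1, day 91 is April 25, 2019.
Tolling adds 11 days: April 25, 2019 + 11 days = May 6, 2019.
Tolling adds 8 days: May 6, 2019 + 8 days = May 14, 2019.
From March 18, 2019 through April 14, 2019 inclusive is 28 days; tolling adds 28 days: May 14, 2019 + 28 days = June 11, 2019.
June 11, 2019 is a Tuesday and not a day on which the insurer's offices are closed, so no extension applies.

June 11, 2019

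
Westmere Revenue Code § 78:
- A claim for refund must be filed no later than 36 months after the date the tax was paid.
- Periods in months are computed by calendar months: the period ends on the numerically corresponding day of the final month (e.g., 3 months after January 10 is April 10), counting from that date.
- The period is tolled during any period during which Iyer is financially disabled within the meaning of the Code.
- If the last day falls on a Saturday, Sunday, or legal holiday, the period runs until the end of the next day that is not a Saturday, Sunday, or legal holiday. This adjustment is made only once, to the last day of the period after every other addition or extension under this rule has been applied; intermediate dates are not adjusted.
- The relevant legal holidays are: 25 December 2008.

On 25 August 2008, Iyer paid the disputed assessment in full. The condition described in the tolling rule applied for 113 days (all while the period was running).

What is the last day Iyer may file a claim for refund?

36 months after 25 August 2008 is August 25, 2011.
Tolling adds 113 days: August 25, 2011 + 113 days = December 16, 2011.
December 16, 2011 is a Friday and not a legal holiday, so no extension applies.

December 16, 2011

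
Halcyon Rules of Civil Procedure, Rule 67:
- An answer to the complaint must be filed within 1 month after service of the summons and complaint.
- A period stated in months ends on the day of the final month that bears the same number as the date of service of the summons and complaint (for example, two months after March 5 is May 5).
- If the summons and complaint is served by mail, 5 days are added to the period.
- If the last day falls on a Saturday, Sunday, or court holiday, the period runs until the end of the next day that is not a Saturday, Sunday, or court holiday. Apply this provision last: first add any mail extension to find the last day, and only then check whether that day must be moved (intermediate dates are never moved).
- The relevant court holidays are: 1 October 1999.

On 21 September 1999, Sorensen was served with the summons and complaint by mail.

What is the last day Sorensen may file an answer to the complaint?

October 26, 1999

1 month after 21 September 1999 is October 21, 1999.
Service was by mail, adding 5 days: October 21, 1999 + 5 days = October 26, 1999.
October 26, 1999 is a Tuesday and not a court holiday, so no extension applies.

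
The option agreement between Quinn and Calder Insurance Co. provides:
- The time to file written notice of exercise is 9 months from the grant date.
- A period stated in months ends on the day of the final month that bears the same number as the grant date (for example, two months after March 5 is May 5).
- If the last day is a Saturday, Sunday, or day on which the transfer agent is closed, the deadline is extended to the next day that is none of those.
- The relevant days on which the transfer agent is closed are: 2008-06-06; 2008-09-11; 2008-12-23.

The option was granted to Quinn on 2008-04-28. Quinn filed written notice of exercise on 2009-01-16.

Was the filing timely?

Yes

9 months after 2008-04-28 is January 28, 2009.
January 28, 2009 is a Wednesday and not a day on which the transfer agent is closed, so no extension applies.
The deadline is January 28, 2009; the filing on January 16, 2009 is on or before that date.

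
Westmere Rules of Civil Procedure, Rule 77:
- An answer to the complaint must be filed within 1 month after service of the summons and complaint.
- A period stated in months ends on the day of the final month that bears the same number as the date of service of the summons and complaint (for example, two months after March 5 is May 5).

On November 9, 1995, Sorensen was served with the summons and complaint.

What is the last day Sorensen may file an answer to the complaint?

December 9, 1995

1 month after November 9, 1995 is December 9, 1995.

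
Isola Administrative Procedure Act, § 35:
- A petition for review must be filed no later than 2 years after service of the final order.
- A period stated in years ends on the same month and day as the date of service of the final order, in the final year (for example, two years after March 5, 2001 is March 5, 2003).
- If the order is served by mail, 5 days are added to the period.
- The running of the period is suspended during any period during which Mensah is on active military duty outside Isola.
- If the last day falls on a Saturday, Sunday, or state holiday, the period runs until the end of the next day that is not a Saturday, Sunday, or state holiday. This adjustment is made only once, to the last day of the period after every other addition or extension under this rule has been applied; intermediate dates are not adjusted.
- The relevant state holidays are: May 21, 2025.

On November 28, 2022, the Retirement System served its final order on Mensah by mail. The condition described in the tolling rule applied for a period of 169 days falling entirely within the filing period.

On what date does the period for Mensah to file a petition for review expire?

2 years after November 28, 2022 is November 28, 2024.
Service was by mail, adding 5 days: November 28, 2024 + 5 days = December 3, 2024.
Tolling adds 169 days: December 3, 2024 + 169 days = May 21, 2025.
May 21, 2025 is a listed holiday. The next qualifying day is May 22, 2025.

May 22, 2025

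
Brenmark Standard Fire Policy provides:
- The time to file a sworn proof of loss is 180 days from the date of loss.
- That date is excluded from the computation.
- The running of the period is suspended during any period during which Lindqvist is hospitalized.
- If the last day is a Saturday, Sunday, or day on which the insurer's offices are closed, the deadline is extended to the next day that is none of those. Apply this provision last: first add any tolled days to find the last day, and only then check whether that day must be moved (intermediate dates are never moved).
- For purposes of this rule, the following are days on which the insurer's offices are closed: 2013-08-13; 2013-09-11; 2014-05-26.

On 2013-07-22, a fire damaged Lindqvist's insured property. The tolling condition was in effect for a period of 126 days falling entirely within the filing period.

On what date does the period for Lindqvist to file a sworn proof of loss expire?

May 27, 2014

180 days after 2013-07-22 is January 18, 2014.
Tolling adds 126 days: January 18, 2014 + 126 days = May 24, 2014.
May 24, 2014 is Saturday; May 25, 2014 is Sunday; May 26, 2014 is a listed holiday. The next qualifying day is May 27, 2014.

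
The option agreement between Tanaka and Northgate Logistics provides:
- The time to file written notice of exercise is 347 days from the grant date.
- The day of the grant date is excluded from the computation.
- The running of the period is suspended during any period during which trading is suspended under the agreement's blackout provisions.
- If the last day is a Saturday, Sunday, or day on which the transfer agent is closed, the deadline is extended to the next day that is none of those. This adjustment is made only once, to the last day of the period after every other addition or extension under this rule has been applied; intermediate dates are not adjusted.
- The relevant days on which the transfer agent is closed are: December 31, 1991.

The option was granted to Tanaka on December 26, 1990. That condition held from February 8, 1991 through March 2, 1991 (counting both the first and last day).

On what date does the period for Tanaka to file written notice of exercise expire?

January 1, 1992

347 days after December 26, 1990 is December 8, 1991.
From February 8, 1991 through March 2, 1991 inclusive is 23 days; tolling adds 23 days: December 8, 1991 + 23 days = December 31, 1991.
December 31, 1991 is a listed holiday. The next qualifying day is January 1, 1992.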